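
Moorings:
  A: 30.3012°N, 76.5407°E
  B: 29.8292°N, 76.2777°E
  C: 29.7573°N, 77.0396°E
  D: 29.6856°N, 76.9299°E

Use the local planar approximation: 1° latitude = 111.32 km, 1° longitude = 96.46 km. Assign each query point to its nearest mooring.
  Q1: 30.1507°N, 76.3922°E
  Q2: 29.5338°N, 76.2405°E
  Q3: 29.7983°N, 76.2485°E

Q1→A; Q2→B; Q3→B

Q1 at 30.1507°N, 76.3922°E:
  A: √((0.1505·111.32)² + (0.1485·96.46)²) = √(280.685123 + 205.185857) = 22.0425 km
  B: √((-0.3215·111.32)² + (-0.1145·96.46)²) = √(1280.879721 + 121.984735) = 37.4548 km
  C: √((-0.3934·111.32)² + (0.6474·96.46)²) = √(1917.852074 + 3899.778183) = 76.2734 km
  D: √((-0.4651·111.32)² + (0.5377·96.46)²) = √(2680.643584 + 2690.138179) = 73.2856 km
  → nearest: A (22.0425 km)
Q2 at 29.5338°N, 76.2405°E:
  A: √((0.7674·111.32)² + (0.3002·96.46)²) = √(7297.766862 + 838.524760) = 90.2014 km
  B: √((0.2954·111.32)² + (0.0372·96.46)²) = √(1081.352721 + 12.875983) = 33.0791 km
  C: √((0.2235·111.32)² + (0.7991·96.46)²) = √(619.015395 + 5941.509235) = 80.9971 km
  D: √((0.1518·111.32)² + (0.6894·96.46)²) = √(285.555111 + 4422.186692) = 68.6130 km
  → nearest: B (33.0791 km)
Q3 at 29.7983°N, 76.2485°E:
  A: √((0.5029·111.32)² + (0.2922·96.46)²) = √(3134.077031 + 794.428724) = 62.6778 km
  B: √((0.0309·111.32)² + (0.0292·96.46)²) = √(11.832141 + 7.933416) = 4.4458 km
  C: √((-0.0410·111.32)² + (0.7911·96.46)²) = √(20.831191 + 5823.140706) = 76.4459 km
  D: √((-0.1127·111.32)² + (0.6814·96.46)²) = √(157.396194 + 4320.149477) = 66.9145 km
  → nearest: B (4.4458 km)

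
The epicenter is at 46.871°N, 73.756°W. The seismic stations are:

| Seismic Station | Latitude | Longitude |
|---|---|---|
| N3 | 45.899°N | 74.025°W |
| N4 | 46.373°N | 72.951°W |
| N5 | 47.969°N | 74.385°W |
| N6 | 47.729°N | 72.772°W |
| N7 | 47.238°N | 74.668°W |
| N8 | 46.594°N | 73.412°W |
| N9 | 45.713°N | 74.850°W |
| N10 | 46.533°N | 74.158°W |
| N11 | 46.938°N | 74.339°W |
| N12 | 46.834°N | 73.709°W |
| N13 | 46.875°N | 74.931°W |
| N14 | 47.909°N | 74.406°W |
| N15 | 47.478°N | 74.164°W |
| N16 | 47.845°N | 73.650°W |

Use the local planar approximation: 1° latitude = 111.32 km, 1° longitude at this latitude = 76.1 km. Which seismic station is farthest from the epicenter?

Distances from 46.871°N, 73.756°W:
N3: 110.122 km
N4: 82.621 km
N5: 131.268 km
N6: 121.367 km
N7: 80.535 km
N8: 40.449 km
N9: 153.455 km
N10: 48.493 km
N11: 44.989 km
N12: 5.455 km
N13: 89.419 km
N14: 125.693 km
N15: 74.363 km
N16: 108.725 km
Maximum: N9 at 153.455 km.

N9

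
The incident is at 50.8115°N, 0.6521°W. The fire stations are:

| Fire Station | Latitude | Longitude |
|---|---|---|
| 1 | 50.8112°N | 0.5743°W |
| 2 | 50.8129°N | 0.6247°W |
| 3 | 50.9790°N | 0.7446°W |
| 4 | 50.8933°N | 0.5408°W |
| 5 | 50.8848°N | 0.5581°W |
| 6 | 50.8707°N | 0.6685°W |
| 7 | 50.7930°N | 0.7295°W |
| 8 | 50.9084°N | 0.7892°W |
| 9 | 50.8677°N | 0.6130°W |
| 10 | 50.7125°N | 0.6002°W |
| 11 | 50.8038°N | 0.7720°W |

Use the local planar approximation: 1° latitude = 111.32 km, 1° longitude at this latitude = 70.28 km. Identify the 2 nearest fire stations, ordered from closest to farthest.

Distances from 50.8115°N, 0.6521°W:
1: 5.4679 km
2: 1.9320 km
3: 19.7469 km
4: 12.0044 km
5: 10.4988 km
6: 6.6902 km
7: 5.8165 km
8: 14.4637 km
9: 6.8331 km
10: 11.6086 km
11: 8.4701 km
Sorted: 2 (1.9320 km) < 1 (5.4679 km) < 7 (5.8165 km) < 6 (6.6902 km) < …

2, 1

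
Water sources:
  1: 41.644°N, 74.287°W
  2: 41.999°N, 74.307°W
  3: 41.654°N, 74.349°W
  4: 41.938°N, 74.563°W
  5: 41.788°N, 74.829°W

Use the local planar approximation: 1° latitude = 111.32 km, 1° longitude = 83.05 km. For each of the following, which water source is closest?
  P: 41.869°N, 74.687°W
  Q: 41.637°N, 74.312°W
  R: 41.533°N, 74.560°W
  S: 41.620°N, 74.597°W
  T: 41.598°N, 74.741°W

P at 41.869°N, 74.687°W:
  1: 41.604 km
  2: 34.719 km
  3: 36.889 km
  4: 12.847 km
  5: 14.845 km
  → nearest: 4 (12.847 km)
Q at 41.637°N, 74.312°W:
  1: 2.218 km
  2: 40.300 km
  3: 3.609 km
  4: 39.462 km
  5: 46.110 km
  → nearest: 1 (2.218 km)
R at 41.533°N, 74.560°W:
  1: 25.821 km
  2: 55.969 km
  3: 22.102 km
  4: 45.085 km
  5: 36.123 km
  → nearest: 3 (22.102 km)
S at 41.620°N, 74.597°W:
  1: 25.884 km
  2: 48.581 km
  3: 20.941 km
  4: 35.512 km
  5: 26.851 km
  → nearest: 3 (20.941 km)
T at 41.598°N, 74.741°W:
  1: 38.051 km
  2: 57.374 km
  3: 33.147 km
  4: 40.633 km
  5: 22.378 km
  → nearest: 5 (22.378 km)

P→4; Q→1; R→3; S→3; T→5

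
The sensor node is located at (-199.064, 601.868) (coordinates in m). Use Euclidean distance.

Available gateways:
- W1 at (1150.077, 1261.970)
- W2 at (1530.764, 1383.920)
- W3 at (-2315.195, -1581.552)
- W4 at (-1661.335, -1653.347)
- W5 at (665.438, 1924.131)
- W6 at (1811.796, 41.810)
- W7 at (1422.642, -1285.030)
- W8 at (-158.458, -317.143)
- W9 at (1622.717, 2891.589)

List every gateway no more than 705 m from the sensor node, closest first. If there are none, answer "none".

Distances from (-199.064, 601.868):
W1: √((1349.141)² + (660.102)²) = √(1820181.43788 + 435734.65040) = 1501.971 m
W2: √((1729.828)² + (782.052)²) = √(2992304.90958 + 611605.33070) = 1898.397 m
W3: √((-2116.131)² + (-2183.420)²) = √(4478010.40916 + 4767322.89640) = 3040.614 m
W4: √((-1462.271)² + (-2255.215)²) = √(2138236.47744 + 5085994.69623) = 2687.793 m
W5: √((864.502)² + (1322.263)²) = √(747363.70800 + 1748379.44117) = 1579.792 m
W6: √((2010.860)² + (-560.058)²) = √(4043557.93960 + 313664.96336) = 2087.396 m
W7: √((1621.706)² + (-1886.898)²) = √(2629930.35044 + 3560384.06240) = 2488.034 m
W8: √((40.606)² + (-919.011)²) = √(1648.84724 + 844581.21812) = 919.908 m
W9: √((1821.781)² + (2289.721)²) = √(3318886.01196 + 5242822.25784) = 2926.040 m
Threshold 705 m: none within range.

none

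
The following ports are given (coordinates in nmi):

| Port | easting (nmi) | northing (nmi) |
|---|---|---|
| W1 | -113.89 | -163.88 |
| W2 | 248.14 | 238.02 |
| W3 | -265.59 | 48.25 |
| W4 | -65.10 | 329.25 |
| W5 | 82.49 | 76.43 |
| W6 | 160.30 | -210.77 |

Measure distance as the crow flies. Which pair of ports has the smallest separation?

W2 and W5

Pairwise distances:
W2–W5: 231.41 nmi
W1–W3: 260.79 nmi
W1–W6: 278.17 nmi
W4–W5: 292.75 nmi
W5–W6: 297.55 nmi
W1–W5: 310.34 nmi
W2–W4: 326.25 nmi
W3–W4: 345.19 nmi
W3–W5: 349.22 nmi
W2–W6: 457.31 nmi
W1–W4: 495.54 nmi
W3–W6: 498.47 nmi
W1–W2: 540.92 nmi
W2–W3: 547.66 nmi
W4–W6: 585.17 nmi
Closest pair: W2–W5 at 231.41 nmi.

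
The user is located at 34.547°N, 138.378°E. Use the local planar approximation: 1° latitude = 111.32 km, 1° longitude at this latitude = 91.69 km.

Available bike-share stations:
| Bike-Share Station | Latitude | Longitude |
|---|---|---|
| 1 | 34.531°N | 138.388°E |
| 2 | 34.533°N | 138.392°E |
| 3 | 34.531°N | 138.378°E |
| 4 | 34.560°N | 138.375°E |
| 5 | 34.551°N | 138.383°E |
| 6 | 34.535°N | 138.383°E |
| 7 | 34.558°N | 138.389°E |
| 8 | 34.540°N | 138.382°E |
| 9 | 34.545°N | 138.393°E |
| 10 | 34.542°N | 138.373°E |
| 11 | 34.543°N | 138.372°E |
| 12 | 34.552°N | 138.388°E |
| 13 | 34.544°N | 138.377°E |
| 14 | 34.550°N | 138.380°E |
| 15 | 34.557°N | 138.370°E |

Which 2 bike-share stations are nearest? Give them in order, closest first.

Distances from 34.547°N, 138.378°E:
1: √((-0.016·111.32)² + (0.010·91.69)²) = √(3.17239 + 0.84071) = 2.003 km
2: √((-0.014·111.32)² + (0.014·91.69)²) = √(2.42886 + 1.64778) = 2.019 km
3: √((-0.016·111.32)² + (0.000·91.69)²) = √(3.17239 + 0.00000) = 1.781 km
4: √((0.013·111.32)² + (-0.003·91.69)²) = √(2.09427 + 0.07566) = 1.473 km
5: √((0.004·111.32)² + (0.005·91.69)²) = √(0.19827 + 0.21018) = 0.639 km
6: √((-0.012·111.32)² + (0.005·91.69)²) = √(1.78447 + 0.21018) = 1.412 km
7: √((0.011·111.32)² + (0.011·91.69)²) = √(1.49945 + 1.01725) = 1.586 km
8: √((-0.007·111.32)² + (0.004·91.69)²) = √(0.60721 + 0.13451) = 0.861 km
9: √((-0.002·111.32)² + (0.015·91.69)²) = √(0.04957 + 1.89159) = 1.393 km
10: √((-0.005·111.32)² + (-0.005·91.69)²) = √(0.30980 + 0.21018) = 0.721 km
11: √((-0.004·111.32)² + (-0.006·91.69)²) = √(0.19827 + 0.30265) = 0.708 km
12: √((0.005·111.32)² + (0.010·91.69)²) = √(0.30980 + 0.84071) = 1.073 km
13: √((-0.003·111.32)² + (-0.001·91.69)²) = √(0.11153 + 0.00841) = 0.346 km
14: √((0.003·111.32)² + (0.002·91.69)²) = √(0.11153 + 0.03363) = 0.381 km
15: √((0.010·111.32)² + (-0.008·91.69)²) = √(1.23921 + 0.53805) = 1.333 km
Sorted: 13 (0.346 km) < 14 (0.381 km) < 5 (0.639 km) < 11 (0.708 km) < …

13, 14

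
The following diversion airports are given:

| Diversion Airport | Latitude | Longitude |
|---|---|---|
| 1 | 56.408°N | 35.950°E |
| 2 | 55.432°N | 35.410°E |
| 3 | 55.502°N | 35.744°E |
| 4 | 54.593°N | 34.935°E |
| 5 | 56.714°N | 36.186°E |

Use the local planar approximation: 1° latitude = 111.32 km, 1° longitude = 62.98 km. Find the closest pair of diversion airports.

Pairwise distances:
2–3: √((0.070·111.32)² + (0.334·62.98)²) = √(60.72150 + 442.48469) = 22.432 km
1–5: √((0.306·111.32)² + (0.236·62.98)²) = √(1160.35065 + 220.91709) = 37.165 km
2–4: √((-0.839·111.32)² + (-0.475·62.98)²) = √(8723.08927 + 894.93714) = 98.072 km
1–3: √((-0.906·111.32)² + (-0.206·62.98)²) = √(10171.91660 + 168.32156) = 101.687 km
3–4: √((-0.909·111.32)² + (-0.809·62.98)²) = √(10239.39181 + 2595.98606) = 113.293 km
1–2: √((-0.976·111.32)² + (-0.540·62.98)²) = √(11804.45744 + 1156.62568) = 113.847 km
3–5: √((1.212·111.32)² + (0.442·62.98)²) = √(18203.36323 + 774.90748) = 137.762 km
2–5: √((1.282·111.32)² + (0.776·62.98)²) = √(20366.78345 + 2388.51930) = 150.849 km
1–4: √((-1.815·111.32)² + (-1.015·62.98)²) = √(40822.50530 + 4086.36727) = 211.917 km
4–5: √((2.121·111.32)² + (1.251·62.98)²) = √(55747.79988 + 6207.54579) = 248.908 km
Closest pair: 2–3 at 22.432 km.

2 and 3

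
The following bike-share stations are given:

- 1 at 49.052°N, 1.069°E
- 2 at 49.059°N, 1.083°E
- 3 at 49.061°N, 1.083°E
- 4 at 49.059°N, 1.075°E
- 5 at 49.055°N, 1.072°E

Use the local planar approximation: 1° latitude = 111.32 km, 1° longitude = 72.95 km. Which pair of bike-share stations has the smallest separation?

2 and 3

Pairwise distances:
1–2: √((0.007·111.32)² + (0.014·72.95)²) = √(0.60721 + 1.04305) = 1.285 km
1–3: √((0.009·111.32)² + (0.014·72.95)²) = √(1.00376 + 1.04305) = 1.431 km
1–4: √((0.007·111.32)² + (0.006·72.95)²) = √(0.60721 + 0.19158) = 0.894 km
1–5: √((0.003·111.32)² + (0.003·72.95)²) = √(0.11153 + 0.04790) = 0.399 km
2–3: √((0.002·111.32)² + (0.000·72.95)²) = √(0.04957 + 0.00000) = 0.223 km
2–4: √((0.000·111.32)² + (-0.008·72.95)²) = √(0.00000 + 0.34059) = 0.584 km
2–5: √((-0.004·111.32)² + (-0.011·72.95)²) = √(0.19827 + 0.64393) = 0.918 km
3–4: √((-0.002·111.32)² + (-0.008·72.95)²) = √(0.04957 + 0.34059) = 0.625 km
3–5: √((-0.006·111.32)² + (-0.011·72.95)²) = √(0.44612 + 0.64393) = 1.044 km
4–5: √((-0.004·111.32)² + (-0.003·72.95)²) = √(0.19827 + 0.04790) = 0.496 km
Closest pair: 2–3 at 0.223 km.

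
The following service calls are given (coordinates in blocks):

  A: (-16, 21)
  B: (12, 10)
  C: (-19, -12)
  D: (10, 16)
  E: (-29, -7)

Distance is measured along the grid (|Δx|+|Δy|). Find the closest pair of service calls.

Pairwise distances:
B–D: 8 blocks
C–E: 15 blocks
A–D: 31 blocks
A–C: 36 blocks
A–B: 39 blocks
A–E: 41 blocks
B–C: 53 blocks
C–D: 57 blocks
B–E: 58 blocks
D–E: 62 blocks
Closest pair: B–D at 8 blocks.

B and D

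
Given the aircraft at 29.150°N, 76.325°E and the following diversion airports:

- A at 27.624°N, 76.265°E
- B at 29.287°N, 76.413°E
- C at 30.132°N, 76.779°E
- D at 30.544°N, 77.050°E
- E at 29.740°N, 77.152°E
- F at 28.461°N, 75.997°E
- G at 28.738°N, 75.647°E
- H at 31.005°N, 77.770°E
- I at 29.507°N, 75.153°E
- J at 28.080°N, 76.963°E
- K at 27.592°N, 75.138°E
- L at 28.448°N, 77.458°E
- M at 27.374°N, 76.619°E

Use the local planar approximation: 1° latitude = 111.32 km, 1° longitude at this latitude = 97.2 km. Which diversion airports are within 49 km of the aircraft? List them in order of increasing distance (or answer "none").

B

Distances from 29.150°N, 76.325°E:
A: √((-1.526·111.32)² + (-0.060·97.2)²) = √(28857.28460 + 34.01222) = 169.974 km
B: √((0.137·111.32)² + (0.088·97.2)²) = √(232.58812 + 73.16407) = 17.486 km
C: √((0.982·111.32)² + (0.454·97.2)²) = √(11950.04033 + 1947.35099) = 117.887 km
D: √((1.394·111.32)² + (0.725·97.2)²) = √(24080.85723 + 4966.02090) = 170.431 km
E: √((0.590·111.32)² + (0.827·97.2)²) = √(4313.70477 + 6461.65176) = 103.804 km
F: √((-0.689·111.32)² + (-0.328·97.2)²) = √(5882.81023 + 1016.43642) = 83.062 km
G: √((-0.412·111.32)² + (-0.678·97.2)²) = √(2103.49182 + 4343.02088) = 80.290 km
H: √((1.855·111.32)² + (1.445·97.2)²) = √(42641.67180 + 19727.32612) = 249.738 km
I: √((0.357·111.32)² + (-1.172·97.2)²) = √(1579.36616 + 12977.40186) = 120.651 km
J: √((-1.070·111.32)² + (0.638·97.2)²) = √(14187.76383 + 3845.68658) = 134.289 km
K: √((-1.558·111.32)² + (-1.187·97.2)²) = √(30080.24034 + 13311.71368) = 208.307 km
L: √((-0.702·111.32)² + (1.133·97.2)²) = √(6106.89734 + 12128.08828) = 135.037 km
M: √((-1.776·111.32)² + (0.294·97.2)²) = √(39086.99815 + 816.63350) = 199.759 km
Threshold 49 km: B (17.486 km) is within range.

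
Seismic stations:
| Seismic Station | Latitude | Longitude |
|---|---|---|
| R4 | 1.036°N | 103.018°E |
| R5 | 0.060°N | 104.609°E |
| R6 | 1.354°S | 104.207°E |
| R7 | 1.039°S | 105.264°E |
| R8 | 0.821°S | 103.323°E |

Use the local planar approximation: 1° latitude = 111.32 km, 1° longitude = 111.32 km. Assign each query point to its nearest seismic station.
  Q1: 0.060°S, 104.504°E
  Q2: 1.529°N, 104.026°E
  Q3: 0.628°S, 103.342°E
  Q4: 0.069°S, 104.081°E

Q1→R5; Q2→R4; Q3→R8; Q4→R5

Q1 at 0.060°S, 104.504°E:
  R4: √((1.096·111.32)² + (-1.486·111.32)²) = √(14885.63973 + 27364.27928) = 205.548 km
  R5: √((0.120·111.32)² + (0.105·111.32)²) = √(178.44685 + 136.62337) = 17.750 km
  R6: √((-1.294·111.32)² + (-0.297·111.32)²) = √(20749.84935 + 1093.09849) = 147.794 km
  R7: √((-0.979·111.32)² + (0.760·111.32)²) = √(11877.13735 + 7157.70145) = 137.967 km
  R8: √((-0.761·111.32)² + (-1.181·111.32)²) = √(7176.54990 + 17284.07693) = 156.399 km
  → nearest: R5 (17.750 km)
Q2 at 1.529°N, 104.026°E:
  R4: √((-0.493·111.32)² + (-1.008·111.32)²) = √(3011.89782 + 12591.20978) = 124.912 km
  R5: √((-1.469·111.32)² + (0.583·111.32)²) = √(26741.76001 + 4211.95289) = 175.937 km
  R6: √((-2.883·111.32)² + (0.181·111.32)²) = √(102999.63367 + 405.97898) = 321.567 km
  R7: √((-2.568·111.32)² + (1.238·111.32)²) = √(81721.51968 + 18992.74270) = 317.355 km
  R8: √((-2.350·111.32)² + (-0.703·111.32)²) = √(68435.60640 + 6124.30830) = 273.057 km
  → nearest: R4 (124.912 km)
Q3 at 0.628°S, 103.342°E:
  R4: √((1.664·111.32)² + (-0.324·111.32)²) = √(34312.55352 + 1300.87754) = 188.715 km
  R5: √((0.688·111.32)² + (1.267·111.32)²) = √(5865.74625 + 19892.96988) = 160.495 km
  R6: √((-0.726·111.32)² + (0.865·111.32)²) = √(6531.60085 + 9272.11075) = 125.713 km
  R7: √((-0.411·111.32)² + (1.922·111.32)²) = √(2093.29309 + 45777.61497) = 218.794 km
  R8: √((-0.193·111.32)² + (-0.019·111.32)²) = √(461.59491 + 4.47356) = 21.589 km
  → nearest: R8 (21.589 km)
Q4 at 0.069°S, 104.081°E:
  R4: √((1.105·111.32)² + (-1.063·111.32)²) = √(15131.11567 + 14002.73676) = 170.686 km
  R5: √((0.129·111.32)² + (0.528·111.32)²) = √(206.21764 + 3454.73103) = 60.506 km
  R6: √((-1.285·111.32)² + (0.126·111.32)²) = √(20462.21533 + 196.73765) = 143.732 km
  R7: √((-0.970·111.32)² + (1.183·111.32)²) = √(11659.76678 + 17342.66698) = 170.301 km
  R8: √((-0.752·111.32)² + (-0.758·111.32)²) = √(7007.80610 + 7120.07891) = 118.861 km
  → nearest: R5 (60.506 km)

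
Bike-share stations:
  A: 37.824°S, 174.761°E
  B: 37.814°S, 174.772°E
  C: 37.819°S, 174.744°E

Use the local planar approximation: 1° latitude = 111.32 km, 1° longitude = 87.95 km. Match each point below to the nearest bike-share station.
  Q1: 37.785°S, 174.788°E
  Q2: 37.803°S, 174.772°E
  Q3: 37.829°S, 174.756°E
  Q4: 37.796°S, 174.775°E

Q1 at 37.785°S, 174.788°E:
  A: √((-0.039·111.32)² + (-0.027·87.95)²) = √(18.84845 + 5.63896) = 4.948 km
  B: √((-0.029·111.32)² + (-0.016·87.95)²) = √(10.42179 + 1.98021) = 3.522 km
  C: √((-0.034·111.32)² + (-0.044·87.95)²) = √(14.32532 + 14.97535) = 5.413 km
  → nearest: B (3.522 km)
Q2 at 37.803°S, 174.772°E:
  A: √((-0.021·111.32)² + (-0.011·87.95)²) = √(5.46493 + 0.93596) = 2.530 km
  B: √((-0.011·111.32)² + (0.000·87.95)²) = √(1.49945 + 0.00000) = 1.225 km
  C: √((-0.016·111.32)² + (-0.028·87.95)²) = √(3.17239 + 6.06440) = 3.039 km
  → nearest: B (1.225 km)
Q3 at 37.829°S, 174.756°E:
  A: √((0.005·111.32)² + (0.005·87.95)²) = √(0.30980 + 0.19338) = 0.709 km
  B: √((0.015·111.32)² + (0.016·87.95)²) = √(2.78823 + 1.98021) = 2.184 km
  C: √((0.010·111.32)² + (-0.012·87.95)²) = √(1.23921 + 1.11387) = 1.534 km
  → nearest: A (0.709 km)
Q4 at 37.796°S, 174.775°E:
  A: √((-0.028·111.32)² + (-0.014·87.95)²) = √(9.71544 + 1.51610) = 3.351 km
  B: √((-0.018·111.32)² + (-0.003·87.95)²) = √(4.01505 + 0.06962) = 2.021 km
  C: √((-0.023·111.32)² + (-0.031·87.95)²) = √(6.55544 + 7.43353) = 3.740 km
  → nearest: B (2.021 km)

Q1→B; Q2→B; Q3→A; Q4→B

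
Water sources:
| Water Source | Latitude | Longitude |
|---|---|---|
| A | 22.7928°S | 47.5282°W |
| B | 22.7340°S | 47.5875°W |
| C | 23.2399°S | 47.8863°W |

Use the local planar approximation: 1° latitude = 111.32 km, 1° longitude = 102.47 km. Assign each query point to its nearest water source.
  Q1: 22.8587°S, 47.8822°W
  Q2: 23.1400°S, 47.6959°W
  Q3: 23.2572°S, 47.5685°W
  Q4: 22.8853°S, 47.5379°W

Q1 at 22.8587°S, 47.8822°W:
  A: √((0.0659·111.32)² + (0.3540·102.47)²) = √(53.816720 + 1315.830644) = 37.0087 km
  B: √((0.1247·111.32)² + (0.2947·102.47)²) = √(192.698930 + 911.913708) = 33.2357 km
  C: √((-0.3812·111.32)² + (-0.0041·102.47)²) = √(1800.744841 + 0.176507) = 42.4373 km
  → nearest: B (33.2357 km)
Q2 at 23.1400°S, 47.6959°W:
  A: √((0.3472·111.32)² + (0.1677·102.47)²) = √(1493.845999 + 295.297383) = 42.2983 km
  B: √((0.4060·111.32)² + (0.1084·102.47)²) = √(2042.671185 + 123.382066) = 46.5409 km
  C: √((-0.0999·111.32)² + (-0.1904·102.47)²) = √(123.673705 + 380.651338) = 22.4572 km
  → nearest: C (22.4572 km)
Q3 at 23.2572°S, 47.5685°W:
  A: √((0.4644·111.32)² + (0.0403·102.47)²) = √(2672.580636 + 17.053109) = 51.8617 km
  B: √((0.5232·111.32)² + (-0.0190·102.47)²) = √(3392.203250 + 3.790536) = 58.2752 km
  C: √((0.0173·111.32)² + (-0.3178·102.47)²) = √(3.708844 + 1060.477011) = 32.6219 km
  → nearest: C (32.6219 km)
Q4 at 22.8853°S, 47.5379°W:
  A: √((0.0925·111.32)² + (0.0097·102.47)²) = √(106.030268 + 0.987954) = 10.3450 km
  B: √((0.1513·111.32)² + (-0.0496·102.47)²) = √(283.677082 + 25.831928) = 17.5929 km
  C: √((-0.3546·111.32)² + (-0.3484·102.47)²) = √(1558.202360 + 1274.529128) = 53.2234 km
  → nearest: A (10.3450 km)

Q1→B; Q2→C; Q3→C; Q4→A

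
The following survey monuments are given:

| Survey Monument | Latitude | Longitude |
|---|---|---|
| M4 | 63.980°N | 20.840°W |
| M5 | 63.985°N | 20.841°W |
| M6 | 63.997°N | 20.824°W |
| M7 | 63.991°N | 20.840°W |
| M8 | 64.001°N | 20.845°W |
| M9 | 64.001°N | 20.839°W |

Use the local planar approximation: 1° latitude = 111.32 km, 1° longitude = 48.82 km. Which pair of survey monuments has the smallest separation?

Pairwise distances:
M8–M9: 0.293 km
M4–M5: 0.559 km
M5–M7: 0.670 km
M6–M9: 0.857 km
M6–M7: 1.028 km
M7–M9: 1.114 km
M6–M8: 1.118 km
M7–M8: 1.140 km
M4–M7: 1.225 km
M5–M6: 1.573 km
M5–M9: 1.784 km
M5–M8: 1.792 km
M4–M6: 2.047 km
M4–M9: 2.338 km
M4–M8: 2.350 km
Closest pair: M8–M9 at 0.293 km.

M8 and M9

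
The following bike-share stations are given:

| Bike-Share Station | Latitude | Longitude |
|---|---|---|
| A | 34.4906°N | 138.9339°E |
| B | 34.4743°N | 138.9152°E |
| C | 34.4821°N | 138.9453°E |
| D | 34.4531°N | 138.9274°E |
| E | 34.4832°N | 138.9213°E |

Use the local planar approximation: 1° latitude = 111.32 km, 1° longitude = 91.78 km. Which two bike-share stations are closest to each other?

B and E

Pairwise distances:
A–B: √((-0.0163·111.32)² + (-0.0187·91.78)²) = √(3.292468 + 2.945638) = 2.4976 km
A–C: √((-0.0085·111.32)² + (0.0114·91.78)²) = √(0.895332 + 1.094727) = 1.4107 km
A–D: √((-0.0375·111.32)² + (-0.0065·91.78)²) = √(17.426450 + 0.355896) = 4.2169 km
A–E: √((-0.0074·111.32)² + (-0.0126·91.78)²) = √(0.678594 + 1.337326) = 1.4198 km
B–C: √((0.0078·111.32)² + (0.0301·91.78)²) = √(0.753938 + 7.631837) = 2.8958 km
B–D: √((-0.0212·111.32)² + (0.0122·91.78)²) = √(5.569524 + 1.253764) = 2.6121 km
B–E: √((0.0089·111.32)² + (0.0061·91.78)²) = √(0.981582 + 0.313441) = 1.1380 km
C–D: √((-0.0290·111.32)² + (-0.0179·91.78)²) = √(10.421792 + 2.698996) = 3.6223 km
C–E: √((0.0011·111.32)² + (-0.0240·91.78)²) = √(0.014994 + 4.851975) = 2.2061 km
D–E: √((0.0301·111.32)² + (-0.0061·91.78)²) = √(11.227405 + 0.313441) = 3.3972 km
Closest pair: B–E at 1.1380 km.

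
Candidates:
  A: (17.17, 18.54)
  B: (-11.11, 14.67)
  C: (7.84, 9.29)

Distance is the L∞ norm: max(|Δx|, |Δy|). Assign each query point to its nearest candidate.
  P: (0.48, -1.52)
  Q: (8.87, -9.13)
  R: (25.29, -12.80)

P at (0.48, -1.52):
  A: max(|16.69|, |20.06|) = 20.06
  B: max(|-11.59|, |16.19|) = 16.19
  C: max(|7.36|, |10.81|) = 10.81
  → nearest: C (10.81)
Q at (8.87, -9.13):
  A: max(|8.30|, |27.67|) = 27.67
  B: max(|-19.98|, |23.80|) = 23.80
  C: max(|-1.03|, |18.42|) = 18.42
  → nearest: C (18.42)
R at (25.29, -12.80):
  A: max(|-8.12|, |31.34|) = 31.34
  B: max(|-36.40|, |27.47|) = 36.40
  C: max(|-17.45|, |22.09|) = 22.09
  → nearest: C (22.09)

P→C; Q→C; R→C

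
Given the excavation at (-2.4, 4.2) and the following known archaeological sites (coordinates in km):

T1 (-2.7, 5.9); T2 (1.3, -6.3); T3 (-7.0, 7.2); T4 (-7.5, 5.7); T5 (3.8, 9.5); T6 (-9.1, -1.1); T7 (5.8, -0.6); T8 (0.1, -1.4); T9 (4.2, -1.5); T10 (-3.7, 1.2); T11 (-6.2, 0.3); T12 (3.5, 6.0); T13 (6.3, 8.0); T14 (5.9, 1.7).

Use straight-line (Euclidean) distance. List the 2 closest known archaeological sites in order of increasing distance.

T1, T10

Distances from (-2.4, 4.2):
T1: 1.73 km
T2: 11.13 km
T3: 5.49 km
T4: 5.32 km
T5: 8.16 km
T6: 8.54 km
T7: 9.50 km
T8: 6.13 km
T9: 8.72 km
T10: 3.27 km
T11: 5.45 km
T12: 6.17 km
T13: 9.49 km
T14: 8.67 km
Sorted: T1 (1.73 km) < T10 (3.27 km) < T4 (5.32 km) < T11 (5.45 km) < …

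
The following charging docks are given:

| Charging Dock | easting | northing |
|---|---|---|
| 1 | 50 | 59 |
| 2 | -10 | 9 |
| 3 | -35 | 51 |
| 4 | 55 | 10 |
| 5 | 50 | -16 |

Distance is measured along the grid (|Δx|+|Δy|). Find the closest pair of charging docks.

4 and 5

Pairwise distances:
1–2: 110
1–3: 93
1–4: 54
1–5: 75
2–3: 67
2–4: 66
2–5: 85
3–4: 131
3–5: 152
4–5: 31
Closest pair: 4–5 at 31.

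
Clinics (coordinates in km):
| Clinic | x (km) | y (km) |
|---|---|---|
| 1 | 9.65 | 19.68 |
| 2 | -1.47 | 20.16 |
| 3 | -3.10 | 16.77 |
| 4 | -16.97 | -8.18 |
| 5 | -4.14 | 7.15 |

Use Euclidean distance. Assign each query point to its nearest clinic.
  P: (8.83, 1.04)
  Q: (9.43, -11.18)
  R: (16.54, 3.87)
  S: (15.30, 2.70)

P→5; Q→5; R→1; S→1

P at (8.83, 1.04):
  1: 18.66 km
  2: 21.72 km
  3: 19.74 km
  4: 27.40 km
  5: 14.34 km
  → nearest: 5 (14.34 km)
Q at (9.43, -11.18):
  1: 30.86 km
  2: 33.18 km
  3: 30.63 km
  4: 26.57 km
  5: 22.81 km
  → nearest: 5 (22.81 km)
R at (16.54, 3.87):
  1: 17.25 km
  2: 24.28 km
  3: 23.50 km
  4: 35.61 km
  5: 20.94 km
  → nearest: 1 (17.25 km)
S at (15.30, 2.70):
  1: 17.90 km
  2: 24.21 km
  3: 23.16 km
  4: 34.05 km
  5: 19.94 km
  → nearest: 1 (17.90 km)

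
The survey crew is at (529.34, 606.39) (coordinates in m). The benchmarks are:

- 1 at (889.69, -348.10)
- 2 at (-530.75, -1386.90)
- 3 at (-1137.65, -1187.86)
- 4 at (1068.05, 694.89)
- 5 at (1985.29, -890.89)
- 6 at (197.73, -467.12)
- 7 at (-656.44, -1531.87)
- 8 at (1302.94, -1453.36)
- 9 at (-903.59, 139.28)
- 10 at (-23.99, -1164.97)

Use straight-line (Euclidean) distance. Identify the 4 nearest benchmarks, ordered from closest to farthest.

Distances from (529.34, 606.39):
1: √((360.35)² + (-954.49)²) = √(129852.1225 + 911051.1601) = 1020.25 m
2: √((-1060.09)² + (-1993.29)²) = √(1123790.8081 + 3973205.0241) = 2257.65 m
3: √((-1666.99)² + (-1794.25)²) = √(2778855.6601 + 3219333.0625) = 2449.12 m
4: √((538.71)² + (88.50)²) = √(290208.4641 + 7832.2500) = 545.93 m
5: √((1455.95)² + (-1497.28)²) = √(2119790.4025 + 2241847.3984) = 2088.45 m
6: √((-331.61)² + (-1073.51)²) = √(109965.1921 + 1152423.7201) = 1123.56 m
7: √((-1185.78)² + (-2138.26)²) = √(1406074.2084 + 4572155.8276) = 2445.04 m
8: √((773.60)² + (-2059.75)²) = √(598456.9600 + 4242570.0625) = 2200.23 m
9: √((-1432.93)² + (-467.11)²) = √(2053288.3849 + 218191.7521) = 1507.14 m
10: √((-553.33)² + (-1771.36)²) = √(306174.0889 + 3137716.2496) = 1855.77 m
Sorted: 4 (545.93 m) < 1 (1020.25 m) < 6 (1123.56 m) < 9 (1507.14 m) < 10 (1855.77 m) < 5 (2088.45 m) < …

4, 1, 6, 9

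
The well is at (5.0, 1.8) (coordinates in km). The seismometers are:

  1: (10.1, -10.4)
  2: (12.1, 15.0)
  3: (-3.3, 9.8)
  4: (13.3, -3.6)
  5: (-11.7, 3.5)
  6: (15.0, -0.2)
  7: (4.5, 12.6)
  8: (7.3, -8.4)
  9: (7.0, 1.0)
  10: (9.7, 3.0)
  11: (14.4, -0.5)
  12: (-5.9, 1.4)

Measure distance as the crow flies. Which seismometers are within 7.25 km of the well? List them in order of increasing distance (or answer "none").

Distances from (5.0, 1.8):
1: √((5.1)² + (-12.2)²) = √(26.010 + 148.840) = 13.2 km
2: √((7.1)² + (13.2)²) = √(50.410 + 174.240) = 15.0 km
3: √((-8.3)² + (8.0)²) = √(68.890 + 64.000) = 11.5 km
4: √((8.3)² + (-5.4)²) = √(68.890 + 29.160) = 9.9 km
5: √((-16.7)² + (1.7)²) = √(278.890 + 2.890) = 16.8 km
6: √((10.0)² + (-2.0)²) = √(100.000 + 4.000) = 10.2 km
7: √((-0.5)² + (10.8)²) = √(0.250 + 116.640) = 10.8 km
8: √((2.3)² + (-10.2)²) = √(5.290 + 104.040) = 10.5 km
9: √((2.0)² + (-0.8)²) = √(4.000 + 0.640) = 2.2 km
10: √((4.7)² + (1.2)²) = √(22.090 + 1.440) = 4.9 km
11: √((9.4)² + (-2.3)²) = √(88.360 + 5.290) = 9.7 km
12: √((-10.9)² + (-0.4)²) = √(118.810 + 0.160) = 10.9 km
Threshold 7.25 km: 9 (2.2 km), 10 (4.9 km) are within range.

9, 10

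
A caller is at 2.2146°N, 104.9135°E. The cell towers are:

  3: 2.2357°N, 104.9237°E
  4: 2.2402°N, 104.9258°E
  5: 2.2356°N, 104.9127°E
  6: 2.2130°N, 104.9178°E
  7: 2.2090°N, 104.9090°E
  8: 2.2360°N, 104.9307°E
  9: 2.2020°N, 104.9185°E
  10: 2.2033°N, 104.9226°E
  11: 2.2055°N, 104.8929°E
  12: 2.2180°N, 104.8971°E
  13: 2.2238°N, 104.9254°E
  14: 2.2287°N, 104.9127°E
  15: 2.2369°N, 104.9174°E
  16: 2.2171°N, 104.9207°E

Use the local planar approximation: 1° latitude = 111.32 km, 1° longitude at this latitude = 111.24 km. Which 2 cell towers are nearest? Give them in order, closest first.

Distances from 2.2146°N, 104.9135°E:
3: √((0.0211·111.32)² + (0.0102·111.24)²) = √(5.517106 + 1.287426) = 2.6085 km
4: √((0.0256·111.32)² + (0.0123·111.24)²) = √(8.121314 + 1.872114) = 3.1612 km
5: √((0.0210·111.32)² + (-0.0008·111.24)²) = √(5.464935 + 0.007920) = 2.3394 km
6: √((-0.0016·111.32)² + (0.0043·111.24)²) = √(0.031724 + 0.228802) = 0.5104 km
7: √((-0.0056·111.32)² + (-0.0045·111.24)²) = √(0.388618 + 0.250580) = 0.7995 km
8: √((0.0214·111.32)² + (0.0172·111.24)²) = √(5.675106 + 3.660824) = 3.0555 km
9: √((-0.0126·111.32)² + (0.0050·111.24)²) = √(1.967377 + 0.309358) = 1.5089 km
10: √((-0.0113·111.32)² + (0.0091·111.24)²) = √(1.582353 + 1.024719) = 1.6146 km
11: √((-0.0091·111.32)² + (-0.0206·111.24)²) = √(1.026193 + 5.251174) = 2.5055 km
12: √((0.0034·111.32)² + (-0.0164·111.24)²) = √(0.143253 + 3.328202) = 1.8632 km
13: √((0.0092·111.32)² + (0.0119·111.24)²) = √(1.048871 + 1.752330) = 1.6737 km
14: √((0.0141·111.32)² + (-0.0008·111.24)²) = √(2.463682 + 0.007920) = 1.5721 km
15: √((0.0223·111.32)² + (0.0039·111.24)²) = √(6.162488 + 0.188214) = 2.5201 km
16: √((0.0025·111.32)² + (0.0072·111.24)²) = √(0.077451 + 0.641486) = 0.8479 km
Sorted: 6 (0.5104 km) < 7 (0.7995 km) < 16 (0.8479 km) < 9 (1.5089 km) < …

6, 7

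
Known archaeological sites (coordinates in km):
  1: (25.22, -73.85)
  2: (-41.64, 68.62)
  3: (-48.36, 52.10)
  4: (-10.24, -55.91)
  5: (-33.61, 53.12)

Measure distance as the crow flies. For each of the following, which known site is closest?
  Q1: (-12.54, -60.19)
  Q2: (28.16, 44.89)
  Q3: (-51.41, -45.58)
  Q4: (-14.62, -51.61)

Q1 at (-12.54, -60.19):
  1: √((37.76)² + (-13.66)²) = √(1425.8176 + 186.5956) = 40.15 km
  2: √((-29.10)² + (128.81)²) = √(846.8100 + 16592.0161) = 132.06 km
  3: √((-35.82)² + (112.29)²) = √(1283.0724 + 12609.0441) = 117.86 km
  4: √((2.30)² + (4.28)²) = √(5.2900 + 18.3184) = 4.86 km
  5: √((-21.07)² + (113.31)²) = √(443.9449 + 12839.1561) = 115.25 km
  → nearest: 4 (4.86 km)
Q2 at (28.16, 44.89):
  1: √((-2.94)² + (-118.74)²) = √(8.6436 + 14099.1876) = 118.78 km
  2: √((-69.80)² + (23.73)²) = √(4872.0400 + 563.1129) = 73.72 km
  3: √((-76.52)² + (7.21)²) = √(5855.3104 + 51.9841) = 76.86 km
  4: √((-38.40)² + (-100.80)²) = √(1474.5600 + 10160.6400) = 107.87 km
  5: √((-61.77)² + (8.23)²) = √(3815.5329 + 67.7329) = 62.32 km
  → nearest: 5 (62.32 km)
Q3 at (-51.41, -45.58):
  1: √((76.63)² + (-28.27)²) = √(5872.1569 + 799.1929) = 81.68 km
  2: √((9.77)² + (114.20)²) = √(95.4529 + 13041.6400) = 114.62 km
  3: √((3.05)² + (97.68)²) = √(9.3025 + 9541.3824) = 97.73 km
  4: √((41.17)² + (-10.33)²) = √(1694.9689 + 106.7089) = 42.45 km
  5: √((17.80)² + (98.70)²) = √(316.8400 + 9741.6900) = 100.29 km
  → nearest: 4 (42.45 km)
Q4 at (-14.62, -51.61):
  1: √((39.84)² + (-22.24)²) = √(1587.2256 + 494.6176) = 45.63 km
  2: √((-27.02)² + (120.23)²) = √(730.0804 + 14455.2529) = 123.23 km
  3: √((-33.74)² + (103.71)²) = √(1138.3876 + 10755.7641) = 109.06 km
  4: √((4.38)² + (-4.30)²) = √(19.1844 + 18.4900) = 6.14 km
  5: √((-18.99)² + (104.73)²) = √(360.6201 + 10968.3729) = 106.44 km
  → nearest: 4 (6.14 km)

Q1→4; Q2→5; Q3→4; Q4→4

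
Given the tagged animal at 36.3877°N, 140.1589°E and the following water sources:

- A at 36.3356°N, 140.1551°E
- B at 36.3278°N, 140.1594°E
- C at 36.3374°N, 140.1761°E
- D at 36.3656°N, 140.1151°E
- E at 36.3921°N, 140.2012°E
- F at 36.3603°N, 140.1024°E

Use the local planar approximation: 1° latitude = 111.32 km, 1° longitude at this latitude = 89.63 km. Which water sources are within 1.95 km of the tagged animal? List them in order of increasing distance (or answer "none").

none

Distances from 36.3877°N, 140.1589°E:
A: 5.8098 km
B: 6.6682 km
C: 5.8077 km
D: 4.6330 km
E: 3.8229 km
F: 5.9117 km
Threshold 1.95 km: none within range.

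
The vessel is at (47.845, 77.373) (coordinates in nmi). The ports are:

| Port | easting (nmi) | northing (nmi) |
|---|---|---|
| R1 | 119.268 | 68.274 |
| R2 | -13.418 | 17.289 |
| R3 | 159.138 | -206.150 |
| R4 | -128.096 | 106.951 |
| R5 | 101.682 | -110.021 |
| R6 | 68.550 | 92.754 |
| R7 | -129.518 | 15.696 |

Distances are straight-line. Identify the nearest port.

R6

Distances from (47.845, 77.373):
R1: 72.000 nmi
R2: 85.809 nmi
R3: 304.584 nmi
R4: 178.410 nmi
R5: 194.974 nmi
R6: 25.793 nmi
R7: 187.781 nmi
Minimum: R6 at 25.793 nmi.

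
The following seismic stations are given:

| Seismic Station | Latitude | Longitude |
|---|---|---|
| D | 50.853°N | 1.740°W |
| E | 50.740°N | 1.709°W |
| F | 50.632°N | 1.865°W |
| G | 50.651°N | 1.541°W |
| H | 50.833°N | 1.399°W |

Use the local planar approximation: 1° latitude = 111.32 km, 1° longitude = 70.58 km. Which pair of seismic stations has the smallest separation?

Pairwise distances:
D–E: 12.768 km
D–F: 26.136 km
D–G: 26.513 km
D–H: 24.171 km
E–F: 16.303 km
E–G: 15.452 km
E–H: 24.205 km
F–G: 22.966 km
F–H: 39.780 km
G–H: 22.604 km
Closest pair: D–E at 12.768 km.

D and E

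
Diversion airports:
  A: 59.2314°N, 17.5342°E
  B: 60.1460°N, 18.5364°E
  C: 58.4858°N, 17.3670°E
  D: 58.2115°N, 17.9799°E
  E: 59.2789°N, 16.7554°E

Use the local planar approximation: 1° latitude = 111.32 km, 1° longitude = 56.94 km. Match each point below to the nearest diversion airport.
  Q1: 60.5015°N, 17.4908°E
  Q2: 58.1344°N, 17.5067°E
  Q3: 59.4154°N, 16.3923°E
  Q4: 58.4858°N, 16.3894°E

Q1 at 60.5015°N, 17.4908°E:
  A: √((-1.2701·111.32)² + (0.0434·56.94)²) = √(19990.434205 + 6.106810) = 141.4091 km
  B: √((-0.3555·111.32)² + (1.0456·56.94)²) = √(1566.122055 + 3544.590546) = 71.4892 km
  C: √((-2.0157·111.32)² + (-0.1238·56.94)²) = √(50349.850682 + 49.690826) = 224.4984 km
  D: √((-2.2900·111.32)² + (0.4891·56.94)²) = √(64985.633960 + 775.586518) = 256.4395 km
  E: √((-1.2226·111.32)² + (-0.7354·56.94)²) = √(18523.164270 + 1753.404742) = 142.3958 km
  → nearest: B (71.4892 km)
Q2 at 58.1344°N, 17.5067°E:
  A: √((1.0970·111.32)² + (0.0275·56.94)²) = √(14912.815693 + 2.451886) = 122.1281 km
  B: √((2.0116·111.32)² + (1.0297·56.94)²) = √(50145.232494 + 3437.607998) = 231.4797 km
  C: √((0.3514·111.32)² + (-0.1397·56.94)²) = √(1530.206032 + 63.274357) = 39.9184 km
  D: √((0.0771·111.32)² + (0.4732·56.94)²) = √(73.663975 + 725.979567) = 28.2780 km
  E: √((1.1445·111.32)² + (-0.7513·56.94)²) = √(16232.222585 + 1830.044723) = 134.3959 km
  → nearest: D (28.2780 km)
Q3 at 59.4154°N, 16.3923°E:
  A: √((-0.1840·111.32)² + (1.1419·56.94)²) = √(419.548373 + 4227.572571) = 68.1698 km
  B: √((0.7306·111.32)² + (2.1441·56.94)²) = √(6614.632663 + 14904.760410) = 146.6949 km
  C: √((-0.9296·111.32)² + (0.9747·56.94)²) = √(10708.746191 + 3080.185398) = 117.4263 km
  D: √((-1.2039·111.32)² + (1.5876·56.94)²) = √(17960.863993 + 8171.788279) = 161.6560 km
  E: √((-0.1365·111.32)² + (0.3631·56.94)²) = √(230.893495 + 427.452069) = 25.6582 km
  → nearest: E (25.6582 km)
Q4 at 58.4858°N, 16.3894°E:
  A: √((0.7456·111.32)² + (1.1448·56.94)²) = √(6889.031872 + 4249.072752) = 105.5372 km
  B: √((1.6602·111.32)² + (2.1470·56.94)²) = √(34156.016476 + 14945.106510) = 221.5877 km
  C: √((0.0000·111.32)² + (0.9776·56.94)²) = √(0.000000 + 3098.541459) = 55.6645 km
  D: √((-0.2743·111.32)² + (1.5905·56.94)²) = √(932.390866 + 8201.669648) = 95.5723 km
  E: √((0.7931·111.32)² + (0.3660·56.94)²) = √(7794.751874 + 434.307267) = 90.7142 km
  → nearest: C (55.6645 km)

Q1→B; Q2→D; Q3→E; Q4→C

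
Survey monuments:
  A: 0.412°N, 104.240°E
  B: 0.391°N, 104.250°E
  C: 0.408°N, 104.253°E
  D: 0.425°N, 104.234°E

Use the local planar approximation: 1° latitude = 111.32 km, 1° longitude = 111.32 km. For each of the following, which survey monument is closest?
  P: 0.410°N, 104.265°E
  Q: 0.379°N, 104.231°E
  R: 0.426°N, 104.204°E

P at 0.410°N, 104.265°E:
  A: √((0.002·111.32)² + (-0.025·111.32)²) = √(0.04957 + 7.74509) = 2.792 km
  B: √((-0.019·111.32)² + (-0.015·111.32)²) = √(4.47356 + 2.78823) = 2.695 km
  C: √((-0.002·111.32)² + (-0.012·111.32)²) = √(0.04957 + 1.78447) = 1.354 km
  D: √((0.015·111.32)² + (-0.031·111.32)²) = √(2.78823 + 11.90885) = 3.834 km
  → nearest: C (1.354 km)
Q at 0.379°N, 104.231°E:
  A: √((0.033·111.32)² + (0.009·111.32)²) = √(13.49504 + 1.00376) = 3.808 km
  B: √((0.012·111.32)² + (0.019·111.32)²) = √(1.78447 + 4.47356) = 2.502 km
  C: √((0.029·111.32)² + (0.022·111.32)²) = √(10.42179 + 5.99780) = 4.052 km
  D: √((0.046·111.32)² + (0.003·111.32)²) = √(26.22177 + 0.11153) = 5.132 km
  → nearest: B (2.502 km)
R at 0.426°N, 104.204°E:
  A: √((-0.014·111.32)² + (0.036·111.32)²) = √(2.42886 + 16.06022) = 4.300 km
  B: √((-0.035·111.32)² + (0.046·111.32)²) = √(15.18037 + 26.22177) = 6.434 km
  C: √((-0.018·111.32)² + (0.049·111.32)²) = √(4.01505 + 29.75353) = 5.811 km
  D: √((-0.001·111.32)² + (0.030·111.32)²) = √(0.01239 + 11.15293) = 3.341 km
  → nearest: D (3.341 km)

P→C; Q→B; R→D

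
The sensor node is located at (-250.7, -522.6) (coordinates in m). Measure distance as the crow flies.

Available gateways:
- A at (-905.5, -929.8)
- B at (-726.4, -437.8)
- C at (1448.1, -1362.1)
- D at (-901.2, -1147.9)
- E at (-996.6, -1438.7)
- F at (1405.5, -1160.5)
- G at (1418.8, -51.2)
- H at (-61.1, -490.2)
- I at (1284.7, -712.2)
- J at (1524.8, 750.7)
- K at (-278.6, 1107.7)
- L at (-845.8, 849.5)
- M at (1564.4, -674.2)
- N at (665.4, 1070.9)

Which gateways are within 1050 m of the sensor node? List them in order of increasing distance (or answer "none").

Distances from (-250.7, -522.6):
A: √((-654.8)² + (-407.2)²) = √(428763.040 + 165811.840) = 771.1 m
B: √((-475.7)² + (84.8)²) = √(226290.490 + 7191.040) = 483.2 m
C: √((1698.8)² + (-839.5)²) = √(2885921.440 + 704760.250) = 1894.9 m
D: √((-650.5)² + (-625.3)²) = √(423150.250 + 391000.090) = 902.3 m
E: √((-745.9)² + (-916.1)²) = √(556366.810 + 839239.210) = 1181.4 m
F: √((1656.2)² + (-637.9)²) = √(2742998.440 + 406916.410) = 1774.8 m
G: √((1669.5)² + (471.4)²) = √(2787230.250 + 222217.960) = 1734.8 m
H: √((189.6)² + (32.4)²) = √(35948.160 + 1049.760) = 192.3 m
I: √((1535.4)² + (-189.6)²) = √(2357453.160 + 35948.160) = 1547.1 m
J: √((1775.5)² + (1273.3)²) = √(3152400.250 + 1621292.890) = 2184.9 m
K: √((-27.9)² + (1630.3)²) = √(778.410 + 2657878.090) = 1630.5 m
L: √((-595.1)² + (1372.1)²) = √(354144.010 + 1882658.410) = 1495.6 m
M: √((1815.1)² + (-151.6)²) = √(3294588.010 + 22982.560) = 1821.4 m
N: √((916.1)² + (1593.5)²) = √(839239.210 + 2539242.250) = 1838.1 m
Threshold 1050 m: H (192.3 m), B (483.2 m), A (771.1 m), D (902.3 m) are within range.

H, B, A, D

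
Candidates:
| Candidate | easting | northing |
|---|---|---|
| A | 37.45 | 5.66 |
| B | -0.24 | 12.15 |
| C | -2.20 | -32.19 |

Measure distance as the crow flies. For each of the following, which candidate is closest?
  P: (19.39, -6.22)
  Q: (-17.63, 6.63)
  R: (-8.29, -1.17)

P→A; Q→B; R→B

P at (19.39, -6.22):
  A: √((18.06)² + (11.88)²) = √(326.1636 + 141.1344) = 21.62
  B: √((-19.63)² + (18.37)²) = √(385.3369 + 337.4569) = 26.88
  C: √((-21.59)² + (-25.97)²) = √(466.1281 + 674.4409) = 33.77
  → nearest: A (21.62)
Q at (-17.63, 6.63):
  A: √((55.08)² + (-0.97)²) = √(3033.8064 + 0.9409) = 55.09
  B: √((17.39)² + (5.52)²) = √(302.4121 + 30.4704) = 18.25
  C: √((15.43)² + (-38.82)²) = √(238.0849 + 1506.9924) = 41.77
  → nearest: B (18.25)
R at (-8.29, -1.17):
  A: √((45.74)² + (6.83)²) = √(2092.1476 + 46.6489) = 46.25
  B: √((8.05)² + (13.32)²) = √(64.8025 + 177.4224) = 15.56
  C: √((6.09)² + (-31.02)²) = √(37.0881 + 962.2404) = 31.61
  → nearest: B (15.56)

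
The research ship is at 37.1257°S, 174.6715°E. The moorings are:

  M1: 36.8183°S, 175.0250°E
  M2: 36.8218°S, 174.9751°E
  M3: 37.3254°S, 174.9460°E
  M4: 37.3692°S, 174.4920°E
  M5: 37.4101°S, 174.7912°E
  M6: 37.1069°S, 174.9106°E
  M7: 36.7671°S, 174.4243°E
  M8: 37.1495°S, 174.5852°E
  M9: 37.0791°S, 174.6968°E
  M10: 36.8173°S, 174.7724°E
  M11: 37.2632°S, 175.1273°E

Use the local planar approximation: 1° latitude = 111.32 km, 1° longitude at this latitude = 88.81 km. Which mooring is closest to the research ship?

M9

Distances from 37.1257°S, 174.6715°E:
M1: √((0.3074·111.32)² + (0.3535·88.81)²) = √(1170.992522 + 985.604270) = 46.4392 km
M2: √((0.3039·111.32)² + (0.3036·88.81)²) = √(1144.478914 + 726.988054) = 43.2605 km
M3: √((-0.1997·111.32)² + (0.2745·88.81)²) = √(494.199754 + 594.303705) = 32.9925 km
M4: √((-0.2435·111.32)² + (-0.1795·88.81)²) = √(734.758005 + 254.128075) = 31.4466 km
M5: √((-0.2844·111.32)² + (0.1197·88.81)²) = √(1002.318115 + 113.008742) = 33.3965 km
M6: √((0.0188·111.32)² + (0.2391·88.81)²) = √(4.379879 + 450.902759) = 21.3374 km
M7: √((0.3586·111.32)² + (-0.2472·88.81)²) = √(1593.554664 + 481.970739) = 45.5579 km
M8: √((-0.0238·111.32)² + (-0.0863·88.81)²) = √(7.019405 + 58.741540) = 8.1093 km
M9: √((0.0466·111.32)² + (0.0253·88.81)²) = √(26.910281 + 5.048528) = 5.6532 km
M10: √((0.3084·111.32)² + (0.1009·88.81)²) = √(1178.623603 + 80.298249) = 35.4813 km
M11: √((-0.1375·111.32)² + (0.4558·88.81)²) = √(234.288942 + 1638.597854) = 43.2769 km
Minimum: M9 at 5.6532 km.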